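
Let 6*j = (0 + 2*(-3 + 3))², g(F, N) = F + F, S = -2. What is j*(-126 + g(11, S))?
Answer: 0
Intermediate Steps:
g(F, N) = 2*F
j = 0 (j = (0 + 2*(-3 + 3))²/6 = (0 + 2*0)²/6 = (0 + 0)²/6 = (⅙)*0² = (⅙)*0 = 0)
j*(-126 + g(11, S)) = 0*(-126 + 2*11) = 0*(-126 + 22) = 0*(-104) = 0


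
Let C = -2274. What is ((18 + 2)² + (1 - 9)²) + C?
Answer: -1810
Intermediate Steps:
((18 + 2)² + (1 - 9)²) + C = ((18 + 2)² + (1 - 9)²) - 2274 = (20² + (-8)²) - 2274 = (400 + 64) - 2274 = 464 - 2274 = -1810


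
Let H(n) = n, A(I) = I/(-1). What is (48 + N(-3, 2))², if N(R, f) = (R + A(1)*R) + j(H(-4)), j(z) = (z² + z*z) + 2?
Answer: 6724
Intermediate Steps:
A(I) = -I (A(I) = I*(-1) = -I)
j(z) = 2 + 2*z² (j(z) = (z² + z²) + 2 = 2*z² + 2 = 2 + 2*z²)
N(R, f) = 34 (N(R, f) = (R + (-1*1)*R) + (2 + 2*(-4)²) = (R - R) + (2 + 2*16) = 0 + (2 + 32) = 0 + 34 = 34)
(48 + N(-3, 2))² = (48 + 34)² = 82² = 6724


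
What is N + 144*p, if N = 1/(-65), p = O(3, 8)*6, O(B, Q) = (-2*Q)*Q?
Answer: -7188481/65 ≈ -1.1059e+5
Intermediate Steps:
O(B, Q) = -2*Q²
p = -768 (p = -2*8²*6 = -2*64*6 = -128*6 = -768)
N = -1/65 ≈ -0.015385
N + 144*p = -1/65 + 144*(-768) = -1/65 - 110592 = -7188481/65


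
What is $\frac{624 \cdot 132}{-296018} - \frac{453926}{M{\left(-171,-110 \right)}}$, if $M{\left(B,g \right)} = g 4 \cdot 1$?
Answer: $\frac{3053046017}{2960180} \approx 1031.4$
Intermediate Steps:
$M{\left(B,g \right)} = 4 g$ ($M{\left(B,g \right)} = 4 g 1 = 4 g$)
$\frac{624 \cdot 132}{-296018} - \frac{453926}{M{\left(-171,-110 \right)}} = \frac{624 \cdot 132}{-296018} - \frac{453926}{4 \left(-110\right)} = 82368 \left(- \frac{1}{296018}\right) - \frac{453926}{-440} = - \frac{41184}{148009} - - \frac{20633}{20} = - \frac{41184}{148009} + \frac{20633}{20} = \frac{3053046017}{2960180}$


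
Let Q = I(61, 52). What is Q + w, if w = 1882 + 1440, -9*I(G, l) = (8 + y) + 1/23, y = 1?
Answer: 687446/207 ≈ 3321.0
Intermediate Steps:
I(G, l) = -208/207 (I(G, l) = -((8 + 1) + 1/23)/9 = -(9 + 1/23)/9 = -⅑*208/23 = -208/207)
Q = -208/207 ≈ -1.0048
w = 3322
Q + w = -208/207 + 3322 = 687446/207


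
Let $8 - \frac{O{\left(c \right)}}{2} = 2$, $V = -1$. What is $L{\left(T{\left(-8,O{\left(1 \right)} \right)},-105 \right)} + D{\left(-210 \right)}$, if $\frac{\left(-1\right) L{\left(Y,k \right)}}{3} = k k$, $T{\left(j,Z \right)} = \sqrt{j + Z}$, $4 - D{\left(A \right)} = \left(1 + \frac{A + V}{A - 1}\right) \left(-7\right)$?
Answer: $-33057$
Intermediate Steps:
$O{\left(c \right)} = 12$ ($O{\left(c \right)} = 16 - 4 = 12$)
$D{\left(A \right)} = 18$ ($D{\left(A \right)} = 4 - \left(1 + \frac{A - 1}{A - 1}\right) \left(-7\right) = 4 - \left(1 + \frac{-1 + A}{-1 + A}\right) \left(-7\right) = 4 - \left(1 + 1\right) \left(-7\right) = 4 - 2 \left(-7\right) = 4 - -14 = 4 + 14 = 18$)
$T{\left(j,Z \right)} = \sqrt{Z + j}$
$L{\left(Y,k \right)} = - 3 k^{2}$ ($L{\left(Y,k \right)} = - 3 k k = - 3 k^{2}$)
$L{\left(T{\left(-8,O{\left(1 \right)} \right)},-105 \right)} + D{\left(-210 \right)} = - 3 \left(-105\right)^{2} + 18 = \left(-3\right) 11025 + 18 = -33075 + 18 = -33057$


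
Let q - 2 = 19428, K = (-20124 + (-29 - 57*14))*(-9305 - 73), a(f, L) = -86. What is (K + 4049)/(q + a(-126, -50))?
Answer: 196482527/19344 ≈ 10157.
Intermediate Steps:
K = 196478478 (K = (-20124 + (-29 - 798))*(-9378) = (-20124 - 827)*(-9378) = -20951*(-9378) = 196478478)
q = 19430 (q = 2 + 19428 = 19430)
(K + 4049)/(q + a(-126, -50)) = (196478478 + 4049)/(19430 - 86) = 196482527/19344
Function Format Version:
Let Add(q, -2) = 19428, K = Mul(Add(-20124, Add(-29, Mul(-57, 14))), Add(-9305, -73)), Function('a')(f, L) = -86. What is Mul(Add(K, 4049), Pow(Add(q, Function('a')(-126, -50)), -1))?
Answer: Rational(196482527, 19344) ≈ 10157.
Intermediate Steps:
K = 196478478 (K = Mul(Add(-20124, Add(-29, -798)), -9378) = Mul(Add(-20124, -827), -9378) = Mul(-20951, -9378) = 196478478)
q = 19430 (q = Add(2, 19428) = 19430)
Mul(Add(K, 4049), Pow(Add(q, Function('a')(-126, -50)), -1)) = Mul(Add(196478478, 4049), Pow(Add(19430, -86), -1)) = Mul(196482527, Pow(19344, -1)) = Mul(196482527, Rational(1, 19344)) = Rational(196482527, 19344)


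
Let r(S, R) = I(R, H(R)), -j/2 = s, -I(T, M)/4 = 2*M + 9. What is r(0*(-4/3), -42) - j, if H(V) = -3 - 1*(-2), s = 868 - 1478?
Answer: -1248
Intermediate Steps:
s = -610
H(V) = -1 (H(V) = -3 + 2 = -1)
I(T, M) = -36 - 8*M (I(T, M) = -4*(2*M + 9) = -4*(9 + 2*M) = -36 - 8*M)
j = 1220 (j = -2*(-610) = 1220)
r(S, R) = -28 (r(S, R) = -36 - 8*(-1) = -36 + 8 = -28)
r(0*(-4/3), -42) - j = -28 - 1*1220 = -28 - 1220 = -1248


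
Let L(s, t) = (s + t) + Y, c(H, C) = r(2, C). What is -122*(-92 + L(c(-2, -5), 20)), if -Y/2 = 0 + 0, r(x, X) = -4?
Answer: 9272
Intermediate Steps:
Y = 0 (Y = -2*(0 + 0) = -2*0 = 0)
c(H, C) = -4
L(s, t) = s + t (L(s, t) = (s + t) + 0 = s + t)
-122*(-92 + L(c(-2, -5), 20)) = -122*(-92 + (-4 + 20)) = -122*(-92 + 16) = -122*(-76) = 9272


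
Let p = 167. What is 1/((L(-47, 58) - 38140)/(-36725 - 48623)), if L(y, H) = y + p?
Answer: 21337/9505 ≈ 2.2448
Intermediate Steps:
L(y, H) = 167 + y (L(y, H) = y + 167 = 167 + y)
1/((L(-47, 58) - 38140)/(-36725 - 48623)) = 1/(((167 - 47) - 38140)/(-36725 - 48623)) = 1/((120 - 38140)/(-85348)) = 1/(-38020*(-1/85348)) = 1/(9505/21337) = 21337/9505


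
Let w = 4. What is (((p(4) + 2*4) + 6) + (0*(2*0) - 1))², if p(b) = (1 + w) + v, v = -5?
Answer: 169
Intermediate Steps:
p(b) = 0 (p(b) = (1 + 4) - 5 = 5 - 5 = 0)
(((p(4) + 2*4) + 6) + (0*(2*0) - 1))² = (((0 + 2*4) + 6) + (0*(2*0) - 1))² = (((0 + 8) + 6) + (0*0 - 1))² = ((8 + 6) + (0 - 1))² = (14 - 1)² = 13² = 169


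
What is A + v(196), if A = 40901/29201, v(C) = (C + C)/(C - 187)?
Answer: 11814901/262809 ≈ 44.956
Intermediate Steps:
v(C) = 2*C/(-187 + C) (v(C) = (2*C)/(-187 + C) = 2*C/(-187 + C))
A = 40901/29201 (A = 40901*(1/29201) = 40901/29201 ≈ 1.4007)
A + v(196) = 40901/29201 + 2*196/(-187 + 196) = 40901/29201 + 2*196/9 = 40901/29201 + 2*196*(⅑) = 40901/29201 + 392/9 = 11814901/262809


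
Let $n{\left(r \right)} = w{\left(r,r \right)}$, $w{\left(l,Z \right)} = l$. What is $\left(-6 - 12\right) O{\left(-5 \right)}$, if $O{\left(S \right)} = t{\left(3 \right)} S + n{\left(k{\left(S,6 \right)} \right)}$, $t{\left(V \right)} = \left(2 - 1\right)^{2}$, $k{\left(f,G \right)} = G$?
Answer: $-18$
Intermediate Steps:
$t{\left(V \right)} = 1$ ($t{\left(V \right)} = 1^{2} = 1$)
$n{\left(r \right)} = r$
$O{\left(S \right)} = 6 + S$ ($O{\left(S \right)} = 1 S + 6 = S + 6 = 6 + S$)
$\left(-6 - 12\right) O{\left(-5 \right)} = \left(-6 - 12\right) \left(6 - 5\right) = \left(-18\right) 1 = -18$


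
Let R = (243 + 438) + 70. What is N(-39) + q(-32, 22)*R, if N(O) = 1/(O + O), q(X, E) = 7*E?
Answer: 9021011/78 ≈ 1.1565e+5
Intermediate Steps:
N(O) = 1/(2*O)
R = 751 (R = 681 + 70 = 751)
N(-39) + q(-32, 22)*R = (½)/(-39) + (7*22)*751 = (½)*(-1/39) + 154*751 = -1/78 + 115654 = 9021011/78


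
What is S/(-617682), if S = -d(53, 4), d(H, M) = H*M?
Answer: 106/308841 ≈ 0.00034322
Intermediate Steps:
S = -212 (S = -53*4 = -1*212 = -212)
S/(-617682) = -212/(-617682) = -212*(-1/617682) = 106/308841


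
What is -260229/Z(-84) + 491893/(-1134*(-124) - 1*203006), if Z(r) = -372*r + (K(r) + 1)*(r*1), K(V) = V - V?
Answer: -5260840127/324053660 ≈ -16.234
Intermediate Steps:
K(V) = 0
Z(r) = -371*r (Z(r) = -372*r + (0 + 1)*(r*1) = -372*r + 1*r = -372*r + r = -371*r)
-260229/Z(-84) + 491893/(-1134*(-124) - 1*203006) = -260229/((-371*(-84))) + 491893/(-1134*(-124) - 1*203006) = -260229/31164 + 491893/(140616 - 203006) = -260229*1/31164 + 491893/(-62390) = -86743/10388 + 491893*(-1/62390) = -86743/10388 - 491893/62390 = -5260840127/324053660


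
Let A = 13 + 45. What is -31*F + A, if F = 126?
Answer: -3848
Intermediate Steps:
A = 58
-31*F + A = -31*126 + 58 = -3906 + 58 = -3848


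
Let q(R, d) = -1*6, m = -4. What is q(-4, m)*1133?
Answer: -6798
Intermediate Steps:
q(R, d) = -6
q(-4, m)*1133 = -6*1133 = -6798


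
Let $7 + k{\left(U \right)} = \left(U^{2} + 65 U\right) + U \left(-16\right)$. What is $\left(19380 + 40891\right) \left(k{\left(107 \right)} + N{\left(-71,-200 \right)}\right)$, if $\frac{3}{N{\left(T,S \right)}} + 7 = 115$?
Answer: $\frac{36202439131}{36} \approx 1.0056 \cdot 10^{9}$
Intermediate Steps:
$N{\left(T,S \right)} = \frac{1}{36}$ ($N{\left(T,S \right)} = \frac{3}{-7 + 115} = \frac{3}{108} = 3 \cdot \frac{1}{108} = \frac{1}{36}$)
$k{\left(U \right)} = -7 + U^{2} + 49 U$ ($k{\left(U \right)} = -7 + \left(\left(U^{2} + 65 U\right) + U \left(-16\right)\right) = -7 - \left(- U^{2} - 49 U\right) = -7 + \left(U^{2} + 49 U\right) = -7 + U^{2} + 49 U$)
$\left(19380 + 40891\right) \left(k{\left(107 \right)} + N{\left(-71,-200 \right)}\right) = \left(19380 + 40891\right) \left(\left(-7 + 107^{2} + 49 \cdot 107\right) + \frac{1}{36}\right) = 60271 \left(\left(-7 + 11449 + 5243\right) + \frac{1}{36}\right) = 60271 \left(16685 + \frac{1}{36}\right) = 60271 \cdot \frac{600661}{36} = \frac{36202439131}{36}$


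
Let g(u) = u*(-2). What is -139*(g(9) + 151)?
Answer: -18487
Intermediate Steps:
g(u) = -2*u
-139*(g(9) + 151) = -139*(-2*9 + 151) = -139*(-18 + 151) = -139*133 = -18487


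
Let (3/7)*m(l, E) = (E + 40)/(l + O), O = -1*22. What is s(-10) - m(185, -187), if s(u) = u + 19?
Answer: 1810/163 ≈ 11.104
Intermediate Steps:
O = -22
m(l, E) = 7*(40 + E)/(3*(-22 + l)) (m(l, E) = 7*((E + 40)/(l - 22))/3 = 7*((40 + E)/(-22 + l))/3 = 7*(40 + E)/(3*(-22 + l)))
s(u) = 19 + u
s(-10) - m(185, -187) = (19 - 10) - 7*(40 - 187)/(3*(-22 + 185)) = 9 - 7*(-147)/(3*163) = 9 - 1*(-343/163) = 9 + 343/163 = 1810/163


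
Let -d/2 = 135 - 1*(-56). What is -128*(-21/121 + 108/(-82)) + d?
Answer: -948542/4961 ≈ -191.20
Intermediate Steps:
d = -382 (d = -2*(135 - 1*(-56)) = -2*(135 + 56) = -2*191 = -382)
-128*(-21/121 + 108/(-82)) + d = -128*(-21/121 + 108/(-82)) - 382 = -128*(-21*1/121 + 108*(-1/82)) - 382 = -128*(-21/121 - 54/41) - 382 = -128*(-7395/4961) - 382 = 946560/4961 - 382 = -948542/4961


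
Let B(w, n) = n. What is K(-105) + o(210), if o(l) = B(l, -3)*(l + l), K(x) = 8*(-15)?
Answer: -1380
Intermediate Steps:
K(x) = -120
o(l) = -6*l (o(l) = -3*(l + l) = -6*l)
K(-105) + o(210) = -120 - 6*210 = -120 - 1260 = -1380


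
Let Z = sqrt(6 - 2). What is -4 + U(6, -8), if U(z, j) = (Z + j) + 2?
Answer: -8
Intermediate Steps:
Z = 2 (Z = sqrt(4) = 2)
U(z, j) = 4 + j (U(z, j) = (2 + j) + 2 = 4 + j)
-4 + U(6, -8) = -4 + (4 - 8) = -4 - 4 = -8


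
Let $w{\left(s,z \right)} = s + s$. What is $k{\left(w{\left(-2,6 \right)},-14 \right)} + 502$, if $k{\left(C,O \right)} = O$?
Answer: $488$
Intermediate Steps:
$w{\left(s,z \right)} = 2 s$
$k{\left(w{\left(-2,6 \right)},-14 \right)} + 502 = -14 + 502 = 488$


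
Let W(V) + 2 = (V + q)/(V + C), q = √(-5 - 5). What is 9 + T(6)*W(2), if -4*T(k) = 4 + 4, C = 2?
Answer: 12 - I*√10/2 ≈ 12.0 - 1.5811*I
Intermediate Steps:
q = I*√10 (q = √(-10) = I*√10 ≈ 3.1623*I)
W(V) = -2 + (V + I*√10)/(2 + V) (W(V) = -2 + (V + I*√10)/(V + 2) = -2 + (V + I*√10)/(2 + V))
T(k) = -2 (T(k) = -(4 + 4)/4 = -¼*8 = -2)
9 + T(6)*W(2) = 9 - 2*(-4 - 1*2 + I*√10)/(2 + 2) = 9 - 2*(-4 - 2 + I*√10)/4 = 9 - (-6 + I*√10)/2 = 9 - 2*(-3/2 + I*√10/4) = 9 + (3 - I*√10/2) = 12 - I*√10/2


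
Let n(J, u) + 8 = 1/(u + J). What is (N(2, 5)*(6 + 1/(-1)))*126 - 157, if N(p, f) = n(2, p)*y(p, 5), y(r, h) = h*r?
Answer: -48982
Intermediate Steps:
n(J, u) = -8 + 1/(J + u) (n(J, u) = -8 + 1/(u + J) = -8 + 1/(J + u))
N(p, f) = 5*p*(-15 - 8*p)/(2 + p) (N(p, f) = ((1 - 8*2 - 8*p)/(2 + p))*(5*p) = ((1 - 16 - 8*p)/(2 + p))*(5*p) = ((-15 - 8*p)/(2 + p))*(5*p) = 5*p*(-15 - 8*p)/(2 + p))
(N(2, 5)*(6 + 1/(-1)))*126 - 157 = ((-5*2*(15 + 8*2)/(2 + 2))*(6 + 1/(-1)))*126 - 157 = ((-5*2*(15 + 16)/4)*(6 - 1))*126 - 157 = (-5*2*¼*31*5)*126 - 157 = -155/2*5*126 - 157 = -775/2*126 - 157 = -48825 - 157 = -48982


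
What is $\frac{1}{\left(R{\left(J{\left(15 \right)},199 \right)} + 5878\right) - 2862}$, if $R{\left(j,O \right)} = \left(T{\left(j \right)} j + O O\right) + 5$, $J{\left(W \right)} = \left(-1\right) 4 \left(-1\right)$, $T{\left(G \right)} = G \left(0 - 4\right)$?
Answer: $\frac{1}{42558} \approx 2.3497 \cdot 10^{-5}$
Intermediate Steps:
$T{\left(G \right)} = - 4 G$ ($T{\left(G \right)} = G \left(-4\right) = - 4 G$)
$J{\left(W \right)} = 4$ ($J{\left(W \right)} = \left(-4\right) \left(-1\right) = 4$)
$R{\left(j,O \right)} = 5 + O^{2} - 4 j^{2}$ ($R{\left(j,O \right)} = \left(- 4 j j + O O\right) + 5 = \left(- 4 j^{2} + O^{2}\right) + 5 = \left(O^{2} - 4 j^{2}\right) + 5 = 5 + O^{2} - 4 j^{2}$)
$\frac{1}{\left(R{\left(J{\left(15 \right)},199 \right)} + 5878\right) - 2862} = \frac{1}{\left(\left(5 + 199^{2} - 4 \cdot 4^{2}\right) + 5878\right) - 2862} = \frac{1}{\left(\left(5 + 39601 - 64\right) + 5878\right) - 2862} = \frac{1}{\left(39542 + 5878\right) - 2862} = \frac{1}{45420 - 2862} = \frac{1}{42558}$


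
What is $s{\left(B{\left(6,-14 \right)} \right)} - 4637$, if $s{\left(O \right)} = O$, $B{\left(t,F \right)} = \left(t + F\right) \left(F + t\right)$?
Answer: $-4573$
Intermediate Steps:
$B{\left(t,F \right)} = \left(F + t\right)^{2}$ ($B{\left(t,F \right)} = \left(F + t\right) \left(F + t\right) = \left(F + t\right)^{2}$)
$s{\left(B{\left(6,-14 \right)} \right)} - 4637 = \left(-14 + 6\right)^{2} - 4637 = \left(-8\right)^{2} - 4637 = 64 - 4637 = -4573$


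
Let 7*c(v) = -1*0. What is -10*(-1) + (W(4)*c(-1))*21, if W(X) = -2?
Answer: 10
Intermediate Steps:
c(v) = 0 (c(v) = (-1*0)/7 = (⅐)*0 = 0)
-10*(-1) + (W(4)*c(-1))*21 = -10*(-1) - 2*0*21 = 10 + 0*21 = 10 + 0 = 10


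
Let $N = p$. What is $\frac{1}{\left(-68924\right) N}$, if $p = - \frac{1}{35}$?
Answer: $\frac{35}{68924} \approx 0.00050781$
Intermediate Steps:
$p = - \frac{1}{35}$ ($p = \left(-1\right) \frac{1}{35} = - \frac{1}{35} \approx -0.028571$)
$N = - \frac{1}{35} \approx -0.028571$
$\frac{1}{\left(-68924\right) N} = \frac{1}{\left(-68924\right) \left(- \frac{1}{35}\right)} = \frac{1}{\frac{68924}{35}} = \frac{35}{68924}$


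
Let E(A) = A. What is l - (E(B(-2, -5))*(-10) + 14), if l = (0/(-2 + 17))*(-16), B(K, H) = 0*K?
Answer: -14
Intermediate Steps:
B(K, H) = 0
l = 0 (l = (0/15)*(-16) = ((1/15)*0)*(-16) = 0*(-16) = 0)
l - (E(B(-2, -5))*(-10) + 14) = 0 - (0*(-10) + 14) = 0 - (0 + 14) = 0 - 1*14 = 0 - 14 = -14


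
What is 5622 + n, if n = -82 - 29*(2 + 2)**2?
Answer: 5076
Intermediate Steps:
n = -546 (n = -82 - 29*4**2 = -82 - 29*16 = -82 - 464 = -546)
5622 + n = 5622 - 546 = 5076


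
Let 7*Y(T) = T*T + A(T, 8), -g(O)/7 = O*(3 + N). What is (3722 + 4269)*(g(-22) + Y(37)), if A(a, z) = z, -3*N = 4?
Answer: 76082311/21 ≈ 3.6230e+6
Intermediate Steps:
N = -4/3 (N = -⅓*4 = -4/3 ≈ -1.3333)
g(O) = -35*O/3 (g(O) = -7*O*(3 - 4/3) = -7*O*5/3 = -35*O/3)
Y(T) = 8/7 + T²/7 (Y(T) = (T*T + 8)/7 = (T² + 8)/7 = (8 + T²)/7 = 8/7 + T²/7)
(3722 + 4269)*(g(-22) + Y(37)) = (3722 + 4269)*(-35/3*(-22) + (8/7 + (⅐)*37²)) = 7991*(770/3 + (8/7 + (⅐)*1369)) = 7991*(770/3 + (8/7 + 1369/7)) = 7991*(770/3 + 1377/7) = 7991*(9521/21) = 76082311/21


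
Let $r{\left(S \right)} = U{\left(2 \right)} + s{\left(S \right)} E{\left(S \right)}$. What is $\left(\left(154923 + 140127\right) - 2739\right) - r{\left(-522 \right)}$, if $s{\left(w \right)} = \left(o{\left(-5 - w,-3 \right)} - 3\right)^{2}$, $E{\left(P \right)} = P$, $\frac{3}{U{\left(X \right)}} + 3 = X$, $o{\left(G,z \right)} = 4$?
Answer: $292836$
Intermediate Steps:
$U{\left(X \right)} = \frac{3}{-3 + X}$
$s{\left(w \right)} = 1$ ($s{\left(w \right)} = \left(4 - 3\right)^{2} = 1^{2} = 1$)
$r{\left(S \right)} = -3 + S$ ($r{\left(S \right)} = \frac{3}{-3 + 2} + 1 S = \frac{3}{-1} + S = 3 \left(-1\right) + S = -3 + S$)
$\left(\left(154923 + 140127\right) - 2739\right) - r{\left(-522 \right)} = \left(\left(154923 + 140127\right) - 2739\right) - \left(-3 - 522\right) = \left(295050 - 2739\right) - -525 = 292311 + 525 = 292836$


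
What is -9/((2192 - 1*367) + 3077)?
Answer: -3/1634 ≈ -0.0018360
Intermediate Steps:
-9/((2192 - 1*367) + 3077) = -9/((2192 - 367) + 3077) = -9/(1825 + 3077) = -9/4902 = -9*1/4902 = -3/1634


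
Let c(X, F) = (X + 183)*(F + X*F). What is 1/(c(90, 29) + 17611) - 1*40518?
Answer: -29904634043/738058 ≈ -40518.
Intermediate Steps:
c(X, F) = (183 + X)*(F + F*X)
1/(c(90, 29) + 17611) - 1*40518 = 1/(29*(183 + 90² + 184*90) + 17611) - 1*40518 = 1/(29*(183 + 8100 + 16560) + 17611) - 40518 = 1/(29*24843 + 17611) - 40518 = 1/(720447 + 17611) - 40518 = 1/738058 - 40518 = -29904634043/738058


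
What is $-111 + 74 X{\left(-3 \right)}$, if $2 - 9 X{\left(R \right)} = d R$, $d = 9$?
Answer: $\frac{1147}{9} \approx 127.44$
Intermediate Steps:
$X{\left(R \right)} = \frac{2}{9} - R$ ($X{\left(R \right)} = \frac{2}{9} - \frac{9 R}{9} = \frac{2}{9} - R$)
$-111 + 74 X{\left(-3 \right)} = -111 + 74 \left(\frac{2}{9} - -3\right) = -111 + 74 \left(\frac{2}{9} + 3\right) = -111 + 74 \cdot \frac{29}{9} = -111 + \frac{2146}{9} = \frac{1147}{9}$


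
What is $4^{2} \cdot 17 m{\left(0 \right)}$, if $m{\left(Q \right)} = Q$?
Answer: $0$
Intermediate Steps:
$4^{2} \cdot 17 m{\left(0 \right)} = 4^{2} \cdot 17 \cdot 0 = 16 \cdot 17 \cdot 0 = 272 \cdot 0 = 0$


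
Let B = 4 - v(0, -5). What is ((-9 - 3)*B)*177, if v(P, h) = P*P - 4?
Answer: -16992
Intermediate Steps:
v(P, h) = -4 + P² (v(P, h) = P² - 4 = -4 + P²)
B = 8 (B = 4 - (-4 + 0²) = 4 - (-4 + 0) = 4 - 1*(-4) = 4 + 4 = 8)
((-9 - 3)*B)*177 = ((-9 - 3)*8)*177 = -12*8*177 = -96*177 = -16992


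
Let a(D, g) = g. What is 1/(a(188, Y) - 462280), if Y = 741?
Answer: -1/461539 ≈ -2.1667e-6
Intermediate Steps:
1/(a(188, Y) - 462280) = 1/(741 - 462280) = 1/(-461539) = -1/461539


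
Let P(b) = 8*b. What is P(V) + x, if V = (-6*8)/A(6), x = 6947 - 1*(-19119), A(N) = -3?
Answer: 26194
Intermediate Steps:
x = 26066 (x = 6947 + 19119 = 26066)
V = 16 (V = -6*8/(-3) = -48*(-⅓) = 16)
P(V) + x = 8*16 + 26066 = 128 + 26066 = 26194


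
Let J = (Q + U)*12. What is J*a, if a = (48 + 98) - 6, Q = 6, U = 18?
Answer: 40320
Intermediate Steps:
a = 140 (a = 146 - 6 = 140)
J = 288 (J = (6 + 18)*12 = 24*12 = 288)
J*a = 288*140 = 40320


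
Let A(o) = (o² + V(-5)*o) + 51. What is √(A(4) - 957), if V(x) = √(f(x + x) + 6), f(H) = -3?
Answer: √(-890 + 4*√3) ≈ 29.717*I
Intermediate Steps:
V(x) = √3 (V(x) = √(-3 + 6) = √3)
A(o) = 51 + o² + o*√3 (A(o) = (o² + √3*o) + 51 = (o² + o*√3) + 51 = 51 + o² + o*√3)
√(A(4) - 957) = √((51 + 4² + 4*√3) - 957) = √((51 + 16 + 4*√3) - 957) = √((67 + 4*√3) - 957) = √(-890 + 4*√3)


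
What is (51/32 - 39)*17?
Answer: -20349/32 ≈ -635.91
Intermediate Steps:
(51/32 - 39)*17 = -1197/32*17 = -20349/32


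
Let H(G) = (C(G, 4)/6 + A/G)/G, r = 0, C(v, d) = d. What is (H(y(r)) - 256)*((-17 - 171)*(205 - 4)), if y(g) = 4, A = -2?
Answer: 19344307/2 ≈ 9.6722e+6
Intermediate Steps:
H(G) = (⅔ - 2/G)/G (H(G) = (4/6 - 2/G)/G = (4*(⅙) - 2/G)/G = (⅔ - 2/G)/G)
(H(y(r)) - 256)*((-17 - 171)*(205 - 4)) = ((⅔)*(-3 + 4)/4² - 256)*((-17 - 171)*(205 - 4)) = ((⅔)*(1/16)*1 - 256)*(-188*201) = (1/24 - 256)*(-37788) = -6143/24*(-37788) = 19344307/2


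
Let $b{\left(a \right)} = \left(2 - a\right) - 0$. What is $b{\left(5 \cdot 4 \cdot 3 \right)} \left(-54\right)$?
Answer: $3132$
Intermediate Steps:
$b{\left(a \right)} = 2 - a$ ($b{\left(a \right)} = \left(2 - a\right) + 0 = 2 - a$)
$b{\left(5 \cdot 4 \cdot 3 \right)} \left(-54\right) = \left(2 - 5 \cdot 4 \cdot 3\right) \left(-54\right) = \left(2 - 20 \cdot 3\right) \left(-54\right) = \left(2 - 60\right) \left(-54\right) = \left(-58\right) \left(-54\right) = 3132$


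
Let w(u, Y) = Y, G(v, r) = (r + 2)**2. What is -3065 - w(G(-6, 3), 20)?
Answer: -3085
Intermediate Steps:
G(v, r) = (2 + r)**2
-3065 - w(G(-6, 3), 20) = -3065 - 1*20 = -3065 - 20 = -3085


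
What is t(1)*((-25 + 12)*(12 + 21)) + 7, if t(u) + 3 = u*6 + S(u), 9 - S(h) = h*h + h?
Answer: -4283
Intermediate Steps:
S(h) = 9 - h - h**2 (S(h) = 9 - (h*h + h) = 9 - (h**2 + h) = 9 - (h + h**2) = 9 + (-h - h**2) = 9 - h - h**2)
t(u) = 6 - u**2 + 5*u (t(u) = -3 + (u*6 + (9 - u - u**2)) = -3 + (6*u + (9 - u - u**2)) = -3 + (9 - u**2 + 5*u) = 6 - u**2 + 5*u)
t(1)*((-25 + 12)*(12 + 21)) + 7 = (6 - 1*1**2 + 5*1)*((-25 + 12)*(12 + 21)) + 7 = (6 - 1*1 + 5)*(-13*33) + 7 = (6 - 1 + 5)*(-429) + 7 = 10*(-429) + 7 = -4290 + 7 = -4283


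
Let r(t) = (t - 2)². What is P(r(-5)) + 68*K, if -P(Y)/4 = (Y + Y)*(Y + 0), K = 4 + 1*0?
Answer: -18936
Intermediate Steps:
K = 4 (K = 4 + 0 = 4)
r(t) = (-2 + t)²
P(Y) = -8*Y² (P(Y) = -4*(Y + Y)*(Y + 0) = -4*2*Y*Y = -8*Y²)
P(r(-5)) + 68*K = -8*(-2 - 5)⁴ + 68*4 = -8*((-7)²)² + 272 = -8*49² + 272 = -8*2401 + 272 = -19208 + 272 = -18936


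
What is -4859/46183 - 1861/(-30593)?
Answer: -62704824/1412876519 ≈ -0.044381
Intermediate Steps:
-4859/46183 - 1861/(-30593) = -4859*1/46183 - 1861*(-1/30593) = -4859/46183 + 1861/30593 = -62704824/1412876519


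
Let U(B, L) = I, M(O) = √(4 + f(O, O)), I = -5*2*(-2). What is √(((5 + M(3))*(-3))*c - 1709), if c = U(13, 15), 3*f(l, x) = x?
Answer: √(-2009 - 60*√5) ≈ 46.294*I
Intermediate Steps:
I = 20 (I = -10*(-2) = 20)
f(l, x) = x/3
M(O) = √(4 + O/3)
U(B, L) = 20
c = 20
√(((5 + M(3))*(-3))*c - 1709) = √(((5 + √(36 + 3*3)/3)*(-3))*20 - 1709) = √(((5 + √(36 + 9)/3)*(-3))*20 - 1709) = √(((5 + √45/3)*(-3))*20 - 1709) = √(((5 + (3*√5)/3)*(-3))*20 - 1709) = √(((5 + √5)*(-3))*20 - 1709) = √((-15 - 3*√5)*20 - 1709) = √((-300 - 60*√5) - 1709) = √(-2009 - 60*√5)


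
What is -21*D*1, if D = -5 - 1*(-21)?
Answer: -336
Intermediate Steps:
D = 16 (D = -5 + 21 = 16)
-21*D*1 = -21*16*1 = -336*1 = -336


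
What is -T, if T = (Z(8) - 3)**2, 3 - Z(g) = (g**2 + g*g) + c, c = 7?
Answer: -18225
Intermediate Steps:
Z(g) = -4 - 2*g**2 (Z(g) = 3 - ((g**2 + g*g) + 7) = 3 - ((g**2 + g**2) + 7) = 3 - (2*g**2 + 7) = 3 - (7 + 2*g**2) = 3 + (-7 - 2*g**2) = -4 - 2*g**2)
T = 18225 (T = ((-4 - 2*8**2) - 3)**2 = ((-4 - 2*64) - 3)**2 = ((-4 - 128) - 3)**2 = (-132 - 3)**2 = (-135)**2 = 18225)
-T = -1*18225 = -18225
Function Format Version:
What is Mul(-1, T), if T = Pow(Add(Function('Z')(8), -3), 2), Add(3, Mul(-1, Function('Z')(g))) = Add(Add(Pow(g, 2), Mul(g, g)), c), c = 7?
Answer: -18225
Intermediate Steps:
Function('Z')(g) = Add(-4, Mul(-2, Pow(g, 2))) (Function('Z')(g) = Add(3, Mul(-1, Add(Add(Pow(g, 2), Mul(g, g)), 7))) = Add(3, Mul(-1, Add(Add(Pow(g, 2), Pow(g, 2)), 7))) = Add(3, Mul(-1, Add(Mul(2, Pow(g, 2)), 7))) = Add(3, Mul(-1, Add(7, Mul(2, Pow(g, 2))))) = Add(3, Add(-7, Mul(-2, Pow(g, 2)))) = Add(-4, Mul(-2, Pow(g, 2))))
T = 18225 (T = Pow(Add(Add(-4, Mul(-2, Pow(8, 2))), -3), 2) = Pow(Add(Add(-4, Mul(-2, 64)), -3), 2) = Pow(Add(Add(-4, -128), -3), 2) = Pow(Add(-132, -3), 2) = Pow(-135, 2) = 18225)
Mul(-1, T) = Mul(-1, 18225) = -18225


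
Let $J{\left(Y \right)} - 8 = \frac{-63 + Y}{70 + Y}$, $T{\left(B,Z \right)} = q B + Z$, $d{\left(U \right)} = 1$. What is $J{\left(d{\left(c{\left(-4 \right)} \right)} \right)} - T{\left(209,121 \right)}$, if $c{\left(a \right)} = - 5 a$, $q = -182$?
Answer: $\frac{2692613}{71} \approx 37924.0$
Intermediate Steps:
$T{\left(B,Z \right)} = Z - 182 B$ ($T{\left(B,Z \right)} = - 182 B + Z = Z - 182 B$)
$J{\left(Y \right)} = 8 + \frac{-63 + Y}{70 + Y}$
$J{\left(d{\left(c{\left(-4 \right)} \right)} \right)} - T{\left(209,121 \right)} = \frac{497 + 9 \cdot 1}{70 + 1} - \left(121 - 38038\right) = \frac{497 + 9}{71} - \left(121 - 38038\right) = \frac{1}{71} \cdot 506 - -37917 = \frac{506}{71} + 37917 = \frac{2692613}{71}$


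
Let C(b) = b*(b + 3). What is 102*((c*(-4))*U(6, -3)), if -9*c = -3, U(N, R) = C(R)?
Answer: 0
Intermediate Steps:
C(b) = b*(3 + b)
U(N, R) = R*(3 + R)
c = ⅓ (c = -⅑*(-3) = ⅓ ≈ 0.33333)
102*((c*(-4))*U(6, -3)) = 102*(((⅓)*(-4))*(-3*(3 - 3))) = 102*(-(-4)*0) = 102*(-4/3*0) = 102*0 = 0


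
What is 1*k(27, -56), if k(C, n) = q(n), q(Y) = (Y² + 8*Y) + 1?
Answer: 2689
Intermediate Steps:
q(Y) = 1 + Y² + 8*Y
k(C, n) = 1 + n² + 8*n
1*k(27, -56) = 1*(1 + (-56)² + 8*(-56)) = 1*(1 + 3136 - 448) = 1*2689 = 2689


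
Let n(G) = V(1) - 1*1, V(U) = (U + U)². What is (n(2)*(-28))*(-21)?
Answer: 1764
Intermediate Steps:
V(U) = 4*U² (V(U) = (2*U)² = 4*U²)
n(G) = 3 (n(G) = 4*1² - 1*1 = 4*1 - 1 = 4 - 1 = 3)
(n(2)*(-28))*(-21) = (3*(-28))*(-21) = -84*(-21) = 1764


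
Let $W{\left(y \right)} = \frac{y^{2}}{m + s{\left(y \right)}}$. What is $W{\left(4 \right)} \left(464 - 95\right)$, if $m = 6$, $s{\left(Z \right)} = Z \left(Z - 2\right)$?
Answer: $\frac{2952}{7} \approx 421.71$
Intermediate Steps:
$s{\left(Z \right)} = Z \left(-2 + Z\right)$
$W{\left(y \right)} = \frac{y^{2}}{6 + y \left(-2 + y\right)}$
$W{\left(4 \right)} \left(464 - 95\right) = \frac{4^{2}}{6 + 4 \left(-2 + 4\right)} \left(464 - 95\right) = \frac{16}{6 + 4 \cdot 2} \cdot 369 = \frac{16}{6 + 8} \cdot 369 = \frac{16}{14} \cdot 369 = 16 \cdot \frac{1}{14} \cdot 369 = \frac{8}{7} \cdot 369 = \frac{2952}{7}$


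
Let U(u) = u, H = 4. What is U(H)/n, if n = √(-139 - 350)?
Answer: -4*I*√489/489 ≈ -0.18089*I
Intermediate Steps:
n = I*√489 (n = √(-489) = I*√489 ≈ 22.113*I)
U(H)/n = 4/((I*√489)) = 4*(-I*√489/489) = -4*I*√489/489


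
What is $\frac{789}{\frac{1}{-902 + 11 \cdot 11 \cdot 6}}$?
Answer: $-138864$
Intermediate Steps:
$\frac{789}{\frac{1}{-902 + 11 \cdot 11 \cdot 6}} = \frac{789}{\frac{1}{-902 + 121 \cdot 6}} = \frac{789}{\frac{1}{-902 + 726}} = \frac{789}{\frac{1}{-176}} = \frac{789}{- \frac{1}{176}} = 789 \left(-176\right) = -138864$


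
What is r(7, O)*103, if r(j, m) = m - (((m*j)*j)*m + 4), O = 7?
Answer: -246994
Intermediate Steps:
r(j, m) = -4 + m - j²*m² (r(j, m) = m - (((j*m)*j)*m + 4) = m - ((m*j²)*m + 4) = m - (j²*m² + 4) = m - (4 + j²*m²) = m + (-4 - j²*m²) = -4 + m - j²*m²)
r(7, O)*103 = (-4 + 7 - 1*7²*7²)*103 = (-4 + 7 - 1*49*49)*103 = (-4 + 7 - 2401)*103 = -2398*103 = -246994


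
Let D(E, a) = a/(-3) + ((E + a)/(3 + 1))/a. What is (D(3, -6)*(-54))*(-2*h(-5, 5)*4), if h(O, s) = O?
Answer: -4590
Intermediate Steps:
D(E, a) = -a/3 + (E/4 + a/4)/a (D(E, a) = a*(-1/3) + ((E + a)/4)/a = -a/3 + ((E + a)*(1/4))/a = -a/3 + (E/4 + a/4)/a)
(D(3, -6)*(-54))*(-2*h(-5, 5)*4) = ((1/4 - 1/3*(-6) + (1/4)*3/(-6))*(-54))*(-2*(-5)*4) = ((1/4 + 2 + (1/4)*3*(-1/6))*(-54))*(10*4) = ((1/4 + 2 - 1/8)*(-54))*40 = ((17/8)*(-54))*40 = -459/4*40 = -4590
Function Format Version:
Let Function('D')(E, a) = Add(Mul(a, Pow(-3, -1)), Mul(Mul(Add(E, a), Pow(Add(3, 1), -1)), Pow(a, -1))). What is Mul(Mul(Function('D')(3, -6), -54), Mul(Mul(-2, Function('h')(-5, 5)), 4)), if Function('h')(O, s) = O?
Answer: -4590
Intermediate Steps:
Function('D')(E, a) = Add(Mul(Rational(-1, 3), a), Mul(Pow(a, -1), Add(Mul(Rational(1, 4), E), Mul(Rational(1, 4), a)))) (Function('D')(E, a) = Add(Mul(a, Rational(-1, 3)), Mul(Mul(Add(E, a), Pow(4, -1)), Pow(a, -1))) = Add(Mul(Rational(-1, 3), a), Mul(Mul(Add(E, a), Rational(1, 4)), Pow(a, -1))) = Add(Mul(Rational(-1, 3), a), Mul(Add(Mul(Rational(1, 4), E), Mul(Rational(1, 4), a)), Pow(a, -1))) = Add(Mul(Rational(-1, 3), a), Mul(Pow(a, -1), Add(Mul(Rational(1, 4), E), Mul(Rational(1, 4), a)))))
Mul(Mul(Function('D')(3, -6), -54), Mul(Mul(-2, Function('h')(-5, 5)), 4)) = Mul(Mul(Add(Rational(1, 4), Mul(Rational(-1, 3), -6), Mul(Rational(1, 4), 3, Pow(-6, -1))), -54), Mul(Mul(-2, -5), 4)) = Mul(Mul(Add(Rational(1, 4), 2, Mul(Rational(1, 4), 3, Rational(-1, 6))), -54), Mul(10, 4)) = Mul(Mul(Add(Rational(1, 4), 2, Rational(-1, 8)), -54), 40) = Mul(Mul(Rational(17, 8), -54), 40) = Mul(Rational(-459, 4), 40) = -4590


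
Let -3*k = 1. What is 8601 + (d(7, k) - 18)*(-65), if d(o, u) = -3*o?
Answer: 11136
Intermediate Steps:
k = -⅓ (k = -⅓*1 = -⅓ ≈ -0.33333)
8601 + (d(7, k) - 18)*(-65) = 8601 + (-3*7 - 18)*(-65) = 8601 + (-21 - 18)*(-65) = 8601 - 39*(-65) = 8601 + 2535 = 11136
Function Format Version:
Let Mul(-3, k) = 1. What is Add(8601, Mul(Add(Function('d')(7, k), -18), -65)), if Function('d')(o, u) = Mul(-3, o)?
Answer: 11136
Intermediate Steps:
k = Rational(-1, 3) (k = Mul(Rational(-1, 3), 1) = Rational(-1, 3) ≈ -0.33333)
Add(8601, Mul(Add(Function('d')(7, k), -18), -65)) = Add(8601, Mul(Add(Mul(-3, 7), -18), -65)) = Add(8601, Mul(Add(-21, -18), -65)) = Add(8601, Mul(-39, -65)) = Add(8601, 2535) = 11136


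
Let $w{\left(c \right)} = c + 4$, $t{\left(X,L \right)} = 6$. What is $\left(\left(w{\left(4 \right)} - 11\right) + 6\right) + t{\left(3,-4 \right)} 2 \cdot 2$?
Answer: $27$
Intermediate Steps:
$w{\left(c \right)} = 4 + c$
$\left(\left(w{\left(4 \right)} - 11\right) + 6\right) + t{\left(3,-4 \right)} 2 \cdot 2 = \left(\left(\left(4 + 4\right) - 11\right) + 6\right) + 6 \cdot 2 \cdot 2 = \left(\left(8 - 11\right) + 6\right) + 12 \cdot 2 = \left(-3 + 6\right) + 24 = 3 + 24 = 27$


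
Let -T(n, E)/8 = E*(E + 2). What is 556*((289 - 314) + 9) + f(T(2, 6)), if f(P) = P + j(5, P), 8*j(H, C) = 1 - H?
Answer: -18561/2 ≈ -9280.5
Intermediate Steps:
j(H, C) = ⅛ - H/8 (j(H, C) = (1 - H)/8 = ⅛ - H/8)
T(n, E) = -8*E*(2 + E) (T(n, E) = -8*E*(E + 2) = -8*E*(2 + E))
f(P) = -½ + P (f(P) = P + (⅛ - ⅛*5) = P + (⅛ - 5/8) = P - ½ = -½ + P)
556*((289 - 314) + 9) + f(T(2, 6)) = 556*((289 - 314) + 9) + (-½ - 8*6*(2 + 6)) = 556*(-25 + 9) + (-½ - 8*6*8) = 556*(-16) + (-½ - 384) = -8896 - 769/2 = -18561/2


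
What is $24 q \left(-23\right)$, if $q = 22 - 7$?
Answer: $-8280$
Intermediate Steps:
$q = 15$ ($q = 22 - 7 = 15$)
$24 q \left(-23\right) = 24 \cdot 15 \left(-23\right) = 360 \left(-23\right) = -8280$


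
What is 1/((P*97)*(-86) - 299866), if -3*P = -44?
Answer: -3/1266646 ≈ -2.3685e-6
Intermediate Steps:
P = 44/3 (P = -⅓*(-44) = 44/3 ≈ 14.667)
1/((P*97)*(-86) - 299866) = 1/(((44/3)*97)*(-86) - 299866) = 1/((4268/3)*(-86) - 299866) = 1/(-367048/3 - 299866) = 1/(-1266646/3) = -3/1266646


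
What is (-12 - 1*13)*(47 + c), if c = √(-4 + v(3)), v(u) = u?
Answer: -1175 - 25*I ≈ -1175.0 - 25.0*I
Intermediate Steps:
c = I (c = √(-4 + 3) = √(-1) = I ≈ 1.0*I)
(-12 - 1*13)*(47 + c) = (-12 - 1*13)*(47 + I) = (-12 - 13)*(47 + I) = -25*(47 + I) = -1175 - 25*I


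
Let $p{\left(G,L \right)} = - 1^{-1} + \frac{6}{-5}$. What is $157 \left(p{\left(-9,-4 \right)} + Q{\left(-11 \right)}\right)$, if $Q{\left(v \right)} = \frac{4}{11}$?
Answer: $- \frac{15857}{55} \approx -288.31$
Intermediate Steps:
$p{\left(G,L \right)} = - \frac{11}{5}$ ($p{\left(G,L \right)} = \left(-1\right) 1 + 6 \left(- \frac{1}{5}\right) = -1 - \frac{6}{5} = - \frac{11}{5}$)
$Q{\left(v \right)} = \frac{4}{11}$ ($Q{\left(v \right)} = 4 \cdot \frac{1}{11} = \frac{4}{11}$)
$157 \left(p{\left(-9,-4 \right)} + Q{\left(-11 \right)}\right) = 157 \left(- \frac{11}{5} + \frac{4}{11}\right) = 157 \left(- \frac{101}{55}\right) = - \frac{15857}{55}$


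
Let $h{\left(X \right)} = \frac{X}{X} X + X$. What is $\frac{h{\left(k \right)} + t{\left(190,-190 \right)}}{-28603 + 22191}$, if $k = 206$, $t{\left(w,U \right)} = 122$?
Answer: $- \frac{267}{3206} \approx -0.083281$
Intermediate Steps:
$h{\left(X \right)} = 2 X$ ($h{\left(X \right)} = 1 X + X = X + X = 2 X$)
$\frac{h{\left(k \right)} + t{\left(190,-190 \right)}}{-28603 + 22191} = \frac{2 \cdot 206 + 122}{-28603 + 22191} = \frac{412 + 122}{-6412} = 534 \left(- \frac{1}{6412}\right) = - \frac{267}{3206}$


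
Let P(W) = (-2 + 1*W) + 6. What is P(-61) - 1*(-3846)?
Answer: 3789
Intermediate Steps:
P(W) = 4 + W (P(W) = (-2 + W) + 6 = 4 + W)
P(-61) - 1*(-3846) = (4 - 61) - 1*(-3846) = -57 + 3846 = 3789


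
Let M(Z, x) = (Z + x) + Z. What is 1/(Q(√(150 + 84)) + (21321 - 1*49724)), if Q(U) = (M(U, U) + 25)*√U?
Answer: -1/(28403 - √3*26^(¼)*(25 + 9*√26)) ≈ -3.5555e-5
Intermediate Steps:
M(Z, x) = x + 2*Z
Q(U) = √U*(25 + 3*U) (Q(U) = ((U + 2*U) + 25)*√U = (3*U + 25)*√U = (25 + 3*U)*√U = √U*(25 + 3*U))
1/(Q(√(150 + 84)) + (21321 - 1*49724)) = 1/(√(√(150 + 84))*(25 + 3*√(150 + 84)) + (21321 - 1*49724)) = 1/(√(√234)*(25 + 3*√234) + (21321 - 49724)) = 1/(√(3*√26)*(25 + 3*(3*√26)) - 28403) = 1/((√3*26^(¼))*(25 + 9*√26) - 28403) = 1/(√3*26^(¼)*(25 + 9*√26) - 28403) = 1/(-28403 + √3*26^(¼)*(25 + 9*√26))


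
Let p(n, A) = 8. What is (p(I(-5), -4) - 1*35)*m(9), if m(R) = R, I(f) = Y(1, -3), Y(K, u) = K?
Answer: -243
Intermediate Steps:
I(f) = 1
(p(I(-5), -4) - 1*35)*m(9) = (8 - 1*35)*9 = (8 - 35)*9 = -27*9 = -243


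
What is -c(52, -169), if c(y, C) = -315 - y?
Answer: 367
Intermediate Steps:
-c(52, -169) = -(-315 - 1*52) = -(-315 - 52) = -1*(-367) = 367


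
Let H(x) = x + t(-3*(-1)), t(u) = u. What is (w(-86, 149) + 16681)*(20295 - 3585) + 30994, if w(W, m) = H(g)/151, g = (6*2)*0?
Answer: 42094396234/151 ≈ 2.7877e+8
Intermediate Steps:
g = 0 (g = 12*0 = 0)
H(x) = 3 + x (H(x) = x - 3*(-1) = x + 3 = 3 + x)
w(W, m) = 3/151 (w(W, m) = (3 + 0)/151 = 3*(1/151) = 3/151)
(w(-86, 149) + 16681)*(20295 - 3585) + 30994 = (3/151 + 16681)*(20295 - 3585) + 30994 = (2518834/151)*16710 + 30994 = 42089716140/151 + 30994 = 42094396234/151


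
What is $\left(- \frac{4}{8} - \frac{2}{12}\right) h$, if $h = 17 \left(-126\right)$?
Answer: $1428$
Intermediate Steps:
$h = -2142$
$\left(- \frac{4}{8} - \frac{2}{12}\right) h = \left(- \frac{4}{8} - \frac{2}{12}\right) \left(-2142\right) = \left(\left(-4\right) \frac{1}{8} - \frac{1}{6}\right) \left(-2142\right) = \left(- \frac{1}{2} - \frac{1}{6}\right) \left(-2142\right) = \left(- \frac{2}{3}\right) \left(-2142\right) = 1428$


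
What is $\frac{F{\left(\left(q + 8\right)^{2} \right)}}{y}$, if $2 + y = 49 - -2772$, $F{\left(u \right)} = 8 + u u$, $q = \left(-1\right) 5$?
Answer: $\frac{89}{2819} \approx 0.031572$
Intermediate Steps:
$q = -5$
$F{\left(u \right)} = 8 + u^{2}$
$y = 2819$ ($y = -2 + \left(49 - -2772\right) = -2 + \left(49 + 2772\right) = -2 + 2821 = 2819$)
$\frac{F{\left(\left(q + 8\right)^{2} \right)}}{y} = \frac{8 + \left(\left(-5 + 8\right)^{2}\right)^{2}}{2819} = \left(8 + \left(3^{2}\right)^{2}\right) \frac{1}{2819} = \left(8 + 9^{2}\right) \frac{1}{2819} = \left(8 + 81\right) \frac{1}{2819} = 89 \cdot \frac{1}{2819} = \frac{89}{2819}$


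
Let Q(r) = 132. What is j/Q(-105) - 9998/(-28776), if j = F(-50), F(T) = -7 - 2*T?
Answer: 344/327 ≈ 1.0520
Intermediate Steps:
j = 93 (j = -7 - 2*(-50) = -7 + 100 = 93)
j/Q(-105) - 9998/(-28776) = 93/132 - 9998/(-28776) = 93*(1/132) - 9998*(-1/28776) = 31/44 + 4999/14388 = 344/327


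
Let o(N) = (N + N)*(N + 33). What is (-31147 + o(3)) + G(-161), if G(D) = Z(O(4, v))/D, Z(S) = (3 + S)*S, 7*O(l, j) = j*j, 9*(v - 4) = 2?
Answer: -1600984719079/51759729 ≈ -30931.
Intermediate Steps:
v = 38/9 (v = 4 + (⅑)*2 = 4 + 2/9 = 38/9 ≈ 4.2222)
O(l, j) = j²/7 (O(l, j) = (j*j)/7 = j²/7)
o(N) = 2*N*(33 + N) (o(N) = (2*N)*(33 + N) = 2*N*(33 + N))
Z(S) = S*(3 + S)
G(D) = 4541380/(321489*D) (G(D) = (((38/9)²/7)*(3 + (38/9)²/7))/D = (((⅐)*(1444/81))*(3 + (⅐)*(1444/81)))/D = (1444*(3 + 1444/567)/567)/D = ((1444/567)*(3145/567))/D = 4541380/(321489*D))
(-31147 + o(3)) + G(-161) = (-31147 + 2*3*(33 + 3)) + (4541380/321489)/(-161) = (-31147 + 2*3*36) + (4541380/321489)*(-1/161) = (-31147 + 216) - 4541380/51759729 = -30931 - 4541380/51759729 = -1600984719079/51759729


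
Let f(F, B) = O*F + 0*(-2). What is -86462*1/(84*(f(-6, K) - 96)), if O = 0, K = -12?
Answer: 43231/4032 ≈ 10.722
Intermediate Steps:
f(F, B) = 0 (f(F, B) = 0*F + 0*(-2) = 0 + 0 = 0)
-86462*1/(84*(f(-6, K) - 96)) = -86462*1/(84*(0 - 96)) = -86462/(84*(-96)) = -86462/(-8064) = -86462*(-1/8064) = 43231/4032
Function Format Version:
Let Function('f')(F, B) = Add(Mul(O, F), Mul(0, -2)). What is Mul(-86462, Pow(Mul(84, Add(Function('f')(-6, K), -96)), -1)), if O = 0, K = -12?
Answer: Rational(43231, 4032) ≈ 10.722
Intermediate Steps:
Function('f')(F, B) = 0 (Function('f')(F, B) = Add(Mul(0, F), Mul(0, -2)) = Add(0, 0) = 0)
Mul(-86462, Pow(Mul(84, Add(Function('f')(-6, K), -96)), -1)) = Mul(-86462, Pow(Mul(84, Add(0, -96)), -1)) = Mul(-86462, Pow(Mul(84, -96), -1)) = Mul(-86462, Pow(-8064, -1)) = Mul(-86462, Rational(-1, 8064)) = Rational(43231, 4032)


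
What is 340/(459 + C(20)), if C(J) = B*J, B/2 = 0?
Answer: 20/27 ≈ 0.74074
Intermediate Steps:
B = 0 (B = 2*0 = 0)
C(J) = 0 (C(J) = 0*J = 0)
340/(459 + C(20)) = 340/(459 + 0) = 340/459 = 340*(1/459) = 20/27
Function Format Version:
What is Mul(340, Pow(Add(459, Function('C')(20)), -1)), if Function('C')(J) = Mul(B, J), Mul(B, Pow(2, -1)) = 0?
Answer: Rational(20, 27) ≈ 0.74074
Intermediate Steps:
B = 0 (B = Mul(2, 0) = 0)
Function('C')(J) = 0 (Function('C')(J) = Mul(0, J) = 0)
Mul(340, Pow(Add(459, Function('C')(20)), -1)) = Mul(340, Pow(Add(459, 0), -1)) = Mul(340, Pow(459, -1)) = Mul(340, Rational(1, 459)) = Rational(20, 27)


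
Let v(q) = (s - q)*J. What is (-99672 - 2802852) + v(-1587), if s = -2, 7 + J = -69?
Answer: -3022984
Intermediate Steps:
J = -76 (J = -7 - 69 = -76)
v(q) = 152 + 76*q (v(q) = (-2 - q)*(-76) = 152 + 76*q)
(-99672 - 2802852) + v(-1587) = (-99672 - 2802852) + (152 + 76*(-1587)) = -2902524 + (152 - 120612) = -2902524 - 120460 = -3022984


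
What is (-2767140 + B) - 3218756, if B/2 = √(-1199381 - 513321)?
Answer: -5985896 + 2*I*√1712702 ≈ -5.9859e+6 + 2617.4*I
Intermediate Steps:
B = 2*I*√1712702 (B = 2*√(-1199381 - 513321) = 2*√(-1712702) = 2*(I*√1712702) = 2*I*√1712702 ≈ 2617.4*I)
(-2767140 + B) - 3218756 = (-2767140 + 2*I*√1712702) - 3218756 = -5985896 + 2*I*√1712702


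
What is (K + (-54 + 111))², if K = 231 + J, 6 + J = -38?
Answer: 59536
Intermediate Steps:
J = -44 (J = -6 - 38 = -44)
K = 187 (K = 231 - 44 = 187)
(K + (-54 + 111))² = (187 + (-54 + 111))² = (187 + 57)² = 244² = 59536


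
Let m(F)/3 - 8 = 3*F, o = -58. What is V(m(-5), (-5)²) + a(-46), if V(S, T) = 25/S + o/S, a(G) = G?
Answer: -311/7 ≈ -44.429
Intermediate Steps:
m(F) = 24 + 9*F (m(F) = 24 + 3*(3*F) = 24 + 9*F)
V(S, T) = -33/S (V(S, T) = 25/S - 58/S = -33/S)
V(m(-5), (-5)²) + a(-46) = -33/(24 + 9*(-5)) - 46 = -33/(24 - 45) - 46 = -33/(-21) - 46 = -33*(-1/21) - 46 = 11/7 - 46 = -311/7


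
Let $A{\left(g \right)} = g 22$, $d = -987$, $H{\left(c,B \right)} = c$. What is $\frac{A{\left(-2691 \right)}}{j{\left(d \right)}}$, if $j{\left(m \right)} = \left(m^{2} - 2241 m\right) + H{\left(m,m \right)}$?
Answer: $- \frac{19734}{1061683} \approx -0.018587$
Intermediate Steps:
$A{\left(g \right)} = 22 g$
$j{\left(m \right)} = m^{2} - 2240 m$ ($j{\left(m \right)} = \left(m^{2} - 2241 m\right) + m = m^{2} - 2240 m$)
$\frac{A{\left(-2691 \right)}}{j{\left(d \right)}} = \frac{22 \left(-2691\right)}{\left(-987\right) \left(-2240 - 987\right)} = - \frac{59202}{\left(-987\right) \left(-3227\right)} = - \frac{59202}{3185049} = \left(-59202\right) \frac{1}{3185049} = - \frac{19734}{1061683}$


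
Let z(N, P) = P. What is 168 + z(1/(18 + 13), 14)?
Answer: 182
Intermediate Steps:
168 + z(1/(18 + 13), 14) = 168 + 14 = 182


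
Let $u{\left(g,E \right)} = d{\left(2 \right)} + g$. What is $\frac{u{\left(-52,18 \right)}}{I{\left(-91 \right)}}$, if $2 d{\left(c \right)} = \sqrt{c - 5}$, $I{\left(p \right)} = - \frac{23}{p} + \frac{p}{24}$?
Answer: $\frac{113568}{7729} - \frac{1092 i \sqrt{3}}{7729} \approx 14.694 - 0.24471 i$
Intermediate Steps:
$I{\left(p \right)} = - \frac{23}{p} + \frac{p}{24}$ ($I{\left(p \right)} = - \frac{23}{p} + p \frac{1}{24} = - \frac{23}{p} + \frac{p}{24}$)
$d{\left(c \right)} = \frac{\sqrt{-5 + c}}{2}$ ($d{\left(c \right)} = \frac{\sqrt{c - 5}}{2} = \frac{\sqrt{-5 + c}}{2}$)
$u{\left(g,E \right)} = g + \frac{i \sqrt{3}}{2}$ ($u{\left(g,E \right)} = \frac{\sqrt{-5 + 2}}{2} + g = \frac{\sqrt{-3}}{2} + g = \frac{i \sqrt{3}}{2} + g = g + \frac{i \sqrt{3}}{2}$)
$\frac{u{\left(-52,18 \right)}}{I{\left(-91 \right)}} = \frac{-52 + \frac{i \sqrt{3}}{2}}{- \frac{23}{-91} + \frac{1}{24} \left(-91\right)} = \frac{-52 + \frac{i \sqrt{3}}{2}}{\left(-23\right) \left(- \frac{1}{91}\right) - \frac{91}{24}} = \frac{-52 + \frac{i \sqrt{3}}{2}}{\frac{23}{91} - \frac{91}{24}} = \frac{-52 + \frac{i \sqrt{3}}{2}}{- \frac{7729}{2184}} = \left(-52 + \frac{i \sqrt{3}}{2}\right) \left(- \frac{2184}{7729}\right) = \frac{113568}{7729} - \frac{1092 i \sqrt{3}}{7729}$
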